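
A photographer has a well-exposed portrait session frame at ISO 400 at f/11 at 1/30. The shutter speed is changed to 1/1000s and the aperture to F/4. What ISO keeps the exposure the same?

Shutter speed: 1/30 → 1/60 → 1/125 → 1/250 → 1/500 → 1/1000 — 5 stops shorter (darker).
Aperture: f/11 → f/8 → f/5.6 → f/4 — 3 stops larger aperture (brighter).
Net change so far: 2 stops darker. Offset with the ISO: 400 → 800 → 1600.

ISO 1600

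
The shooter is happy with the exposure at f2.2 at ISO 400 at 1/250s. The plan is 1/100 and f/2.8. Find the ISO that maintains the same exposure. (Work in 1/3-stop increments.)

ISO 250

Shutter speed: 1/250 → 1/200 → 1/160 → 1/125 → 1/100 — 1 1/3 stops longer (brighter).
Aperture: f/2.2 → f/2.5 → f/2.8 — 2/3 stop narrower (darker).
Net change so far: 2/3 stop brighter. Offset with the ISO: 400 → 320 → 250.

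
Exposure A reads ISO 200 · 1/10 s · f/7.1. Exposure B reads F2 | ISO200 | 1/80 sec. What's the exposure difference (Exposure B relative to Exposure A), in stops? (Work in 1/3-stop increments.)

Aperture: f/7.1 → f/6.3 → f/5.6 → f/5 → f/4.5 → f/4 → f/3.5 → f/3.2 → f/2.8 → f/2.5 → f/2.2 → f/2 — 3 2/3 stops wider (brighter).
Shutter speed: 1/10 → 1/13 → 1/15 → 1/20 → 1/25 → 1/30 → 1/40 → 1/50 → 1/60 → 1/80 — 3 stops shorter (darker).
ISO: unchanged.
Net: +3 2/3 −3 = +2/3 stops.

2/3 stop brighter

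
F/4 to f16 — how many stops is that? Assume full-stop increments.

4 stops

f/4 → f/5.6 → f/8 → f/11 → f/16 — count the steps: 4 stops.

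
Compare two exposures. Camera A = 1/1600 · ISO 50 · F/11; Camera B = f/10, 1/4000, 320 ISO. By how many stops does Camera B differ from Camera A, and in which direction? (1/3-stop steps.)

Aperture: f/11 → f/10 — 1/3 stop opened up (brighter).
Shutter speed: 1/1600 → 1/2000 → 1/2500 → 1/3200 → 1/4000 — 1 1/3 stops faster (darker).
ISO: 50 → 64 → 80 → 100 → 125 → 160 → 200 → 250 → 320 — 2 2/3 stops higher (brighter).
Net: +1/3 −1 1/3 +2 2/3 = +1 2/3 stops.

1 2/3 stops brighter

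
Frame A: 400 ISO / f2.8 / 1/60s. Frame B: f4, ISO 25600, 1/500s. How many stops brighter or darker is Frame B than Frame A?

2 stops brighter

Aperture: f/2.8 → f/4 — 1 stop smaller aperture (darker).
Shutter speed: 1/60 → 1/125 → 1/250 → 1/500 — 3 stops faster (darker).
ISO: 400 → 800 → 1600 → 3200 → 6400 → 12800 → 25600 — 6 stops raised (brighter).
Net: −1 −3 +6 = +2 stops.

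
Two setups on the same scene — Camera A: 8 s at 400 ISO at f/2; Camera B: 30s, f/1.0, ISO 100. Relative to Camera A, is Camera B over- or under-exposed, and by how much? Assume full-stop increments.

2 stops brighter

Aperture: f/2 → f/1.4 → f/1.0 — 2 stops larger aperture (brighter).
Shutter speed: 8 → 15 → 30 — 2 stops slower (brighter).
ISO: 400 → 200 → 100 — 2 stops lower (darker).
Net: +2 +2 −2 = +2 stops.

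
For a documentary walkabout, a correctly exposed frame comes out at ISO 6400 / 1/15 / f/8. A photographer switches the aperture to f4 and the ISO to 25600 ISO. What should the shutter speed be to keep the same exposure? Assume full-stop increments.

1/250s

Aperture: f/8 → f/5.6 → f/4 — 2 stops wider (brighter).
ISO: 6400 → 12800 → 25600 — 2 stops raised (brighter).
Net change so far: 4 stops brighter. Offset with the shutter speed: 1/15 → 1/30 → 1/60 → 1/125 → 1/250.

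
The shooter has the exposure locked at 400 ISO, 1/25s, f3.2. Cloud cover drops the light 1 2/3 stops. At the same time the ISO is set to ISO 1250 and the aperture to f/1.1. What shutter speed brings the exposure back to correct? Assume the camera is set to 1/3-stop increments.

1/200s

Scene light: 1 2/3 stops darker.
ISO: 400 → 500 → 640 → 800 → 1000 → 1250 — 1 2/3 stops raised (brighter).
Aperture: f/3.2 → f/2.8 → f/2.5 → f/2.2 → f/2 → f/1.8 → f/1.6 → f/1.4 → f/1.2 → f/1.1 — 3 stops opened up (brighter).
Net so far: 3 stops brighter. Shutter speed: 1/25 → 1/30 → 1/40 → 1/50 → 1/60 → 1/80 → 1/100 → 1/125 → 1/160 → 1/200.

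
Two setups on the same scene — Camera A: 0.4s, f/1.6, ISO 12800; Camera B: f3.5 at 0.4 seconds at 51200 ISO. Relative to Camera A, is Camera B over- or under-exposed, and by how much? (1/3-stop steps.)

1/3 stop darker

Aperture: f/1.6 → f/1.8 → f/2 → f/2.2 → f/2.5 → f/2.8 → f/3.2 → f/3.5 — 2 1/3 stops smaller aperture (darker).
Shutter speed: unchanged.
ISO: 12800 → 16000 → 20000 → 25600 → 32000 → 40000 → 51200 — 2 stops raised (brighter).
Net: −2 1/3 +2 = −1/3 stops.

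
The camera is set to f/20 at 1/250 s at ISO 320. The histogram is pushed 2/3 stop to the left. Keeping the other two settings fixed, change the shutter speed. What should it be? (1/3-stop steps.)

1/160s

Underexposed by 2/3 stop → need 2/3 stop brighter.
Shutter speed: 1/250 → 1/200 → 1/160.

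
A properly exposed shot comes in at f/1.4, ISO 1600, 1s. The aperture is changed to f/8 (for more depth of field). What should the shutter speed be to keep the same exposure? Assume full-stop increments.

30 s

Aperture: f/1.4 → f/2 → f/2.8 → f/4 → f/5.6 → f/8 — 5 stops smaller aperture (darker).
Need 5 stops brighter from the shutter speed: 1 → 2 → 4 → 8 → 15 → 30.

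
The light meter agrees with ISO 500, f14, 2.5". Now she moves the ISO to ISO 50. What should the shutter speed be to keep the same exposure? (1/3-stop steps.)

ISO: 500 → 400 → 320 → 250 → 200 → 160 → 125 → 100 → 80 → 64 → 50 — 3 1/3 stops lower (darker).
Need 3 1/3 stops brighter from the shutter speed: 2.5 → 3.2 → 4 → 5 → 6 → 8 → 10 → 13 → 15 → 20 → 25.

25 s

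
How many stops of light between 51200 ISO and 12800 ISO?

51200 → 25600 → 12800 — count the steps: 2 stops.

2 stops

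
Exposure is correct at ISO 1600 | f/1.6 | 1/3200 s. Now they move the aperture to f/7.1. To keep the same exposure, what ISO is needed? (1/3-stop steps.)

ISO 32000

Aperture: f/1.6 → f/1.8 → f/2 → f/2.2 → f/2.5 → f/2.8 → f/3.2 → f/3.5 → f/4 → f/4.5 → f/5 → f/5.6 → f/6.3 → f/7.1 — 4 1/3 stops narrower (darker).
Need 4 1/3 stops brighter from the ISO: 1600 → 2000 → 2500 → 3200 → 4000 → 5000 → 6400 → 8000 → 10000 → 12800 → 16000 → 20000 → 25600 → 32000.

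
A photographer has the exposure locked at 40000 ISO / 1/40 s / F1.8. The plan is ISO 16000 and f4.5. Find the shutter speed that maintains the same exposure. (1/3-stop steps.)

ISO: 40000 → 32000 → 25600 → 20000 → 16000 — 1 1/3 stops dropped (darker).
Aperture: f/1.8 → f/2 → f/2.2 → f/2.5 → f/2.8 → f/3.2 → f/3.5 → f/4 → f/4.5 — 2 2/3 stops stopped down (darker).
Net change so far: 4 stops darker. Offset with the shutter speed: 1/40 → 1/30 → 1/25 → 1/20 → 1/15 → 1/13 → 1/10 → 1/8 → 1/6 → 1/5 → 1/4 → 0.3 → 0.4.

0.4 s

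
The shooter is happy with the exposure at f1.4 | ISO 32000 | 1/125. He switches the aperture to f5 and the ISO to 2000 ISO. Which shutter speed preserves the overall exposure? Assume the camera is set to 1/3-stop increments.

1.6 s

Aperture: f/1.4 → f/1.6 → f/1.8 → f/2 → f/2.2 → f/2.5 → f/2.8 → f/3.2 → f/3.5 → f/4 → f/4.5 → f/5 — 3 2/3 stops narrower (darker).
ISO: 32000 → 25600 → 20000 → 16000 → 12800 → 10000 → 8000 → 6400 → 5000 → 4000 → 3200 → 2500 → 2000 — 4 stops dropped (darker).
Net change so far: 7 2/3 stops darker. Offset with the shutter speed: 1/125 → 1/100 → 1/80 → 1/60 → 1/50 → 1/40 → 1/30 → 1/25 → 1/20 → 1/15 → 1/13 → 1/10 → 1/8 → 1/6 → 1/5 → 1/4 → 0.3 → 0.4 → 0.5 → 0.6 → 0.8 → 1 → 1.3 → 1.6.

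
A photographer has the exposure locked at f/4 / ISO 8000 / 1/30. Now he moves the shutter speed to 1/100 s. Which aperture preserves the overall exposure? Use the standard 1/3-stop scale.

Shutter speed: 1/30 → 1/40 → 1/50 → 1/60 → 1/80 → 1/100 — 1 2/3 stops shorter (darker).
Need 1 2/3 stops brighter from the aperture: f/4 → f/3.5 → f/3.2 → f/2.8 → f/2.5 → f/2.2.

f/2.2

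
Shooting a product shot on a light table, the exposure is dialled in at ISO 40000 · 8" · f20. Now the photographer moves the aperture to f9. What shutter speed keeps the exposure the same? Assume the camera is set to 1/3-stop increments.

Aperture: f/20 → f/18 → f/16 → f/14 → f/13 → f/11 → f/10 → f/9 — 2 1/3 stops larger aperture (brighter).
Need 2 1/3 stops darker from the shutter speed: 8 → 6 → 5 → 4 → 3.2 → 2.5 → 2 → 1.6.

1.6 s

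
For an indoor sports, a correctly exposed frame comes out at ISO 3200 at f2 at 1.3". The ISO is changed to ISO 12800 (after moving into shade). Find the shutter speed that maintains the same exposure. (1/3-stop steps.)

ISO: 3200 → 4000 → 5000 → 6400 → 8000 → 10000 → 12800 — 2 stops higher (brighter).
Need 2 stops darker from the shutter speed: 1.3 → 1 → 0.8 → 0.6 → 0.5 → 0.4 → 0.3.

0.3 s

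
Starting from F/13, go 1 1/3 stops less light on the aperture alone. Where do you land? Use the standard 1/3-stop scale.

Aperture: f/13 → f/14 → f/16 → f/18 → f/20 — 1 1/3 stops smaller aperture (darker).

f/20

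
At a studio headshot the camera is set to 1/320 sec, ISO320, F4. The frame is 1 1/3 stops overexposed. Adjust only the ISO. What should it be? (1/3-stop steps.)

ISO 125

Overexposed by 1 1/3 stops → need 1 1/3 stops darker.
ISO: 320 → 250 → 200 → 160 → 125.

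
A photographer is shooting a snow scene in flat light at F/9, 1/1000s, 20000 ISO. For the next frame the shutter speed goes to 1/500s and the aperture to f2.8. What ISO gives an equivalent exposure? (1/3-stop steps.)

ISO 1000

Shutter speed: 1/1000 → 1/800 → 1/640 → 1/500 — 1 stop slower (brighter).
Aperture: f/9 → f/8 → f/7.1 → f/6.3 → f/5.6 → f/5 → f/4.5 → f/4 → f/3.5 → f/3.2 → f/2.8 — 3 1/3 stops opened up (brighter).
Net change so far: 4 1/3 stops brighter. Offset with the ISO: 20000 → 16000 → 12800 → 10000 → 8000 → 6400 → 5000 → 4000 → 3200 → 2500 → 2000 → 1600 → 1250 → 1000.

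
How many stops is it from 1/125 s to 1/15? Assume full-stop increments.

3 stops

1/125 → 1/60 → 1/30 → 1/15 — count the steps: 3 stops.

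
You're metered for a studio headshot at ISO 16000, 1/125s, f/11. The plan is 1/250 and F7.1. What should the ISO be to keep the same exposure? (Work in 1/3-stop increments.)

Shutter speed: 1/125 → 1/160 → 1/200 → 1/250 — 1 stop faster (darker).
Aperture: f/11 → f/10 → f/9 → f/8 → f/7.1 — 1 1/3 stops larger aperture (brighter).
Net change so far: 1/3 stop brighter. Offset with the ISO: 16000 → 12800.

ISO 12800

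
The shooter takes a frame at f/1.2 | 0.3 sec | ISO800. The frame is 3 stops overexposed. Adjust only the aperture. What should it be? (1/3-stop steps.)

f/3.5

Overexposed by 3 stops → need 3 stops darker.
Aperture: f/1.2 → f/1.4 → f/1.6 → f/1.8 → f/2 → f/2.2 → f/2.5 → f/2.8 → f/3.2 → f/3.5.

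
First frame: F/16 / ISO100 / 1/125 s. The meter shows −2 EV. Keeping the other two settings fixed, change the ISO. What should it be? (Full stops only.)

Underexposed by 2 stops → need 2 stops brighter.
ISO: 100 → 200 → 400.

ISO 400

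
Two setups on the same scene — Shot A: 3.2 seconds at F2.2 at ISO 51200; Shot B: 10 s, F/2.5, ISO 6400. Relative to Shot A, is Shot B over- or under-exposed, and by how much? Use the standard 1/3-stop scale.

Aperture: f/2.2 → f/2.5 — 1/3 stop smaller aperture (darker).
Shutter speed: 3.2 → 4 → 5 → 6 → 8 → 10 — 1 2/3 stops longer (brighter).
ISO: 51200 → 40000 → 32000 → 25600 → 20000 → 16000 → 12800 → 10000 → 8000 → 6400 — 3 stops lower (darker).
Net: −1/3 +1 2/3 −3 = −1 2/3 stops.

1 2/3 stops darker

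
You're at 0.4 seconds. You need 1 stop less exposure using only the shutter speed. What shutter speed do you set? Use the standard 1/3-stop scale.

1/5s

Shutter speed: 0.4 → 0.3 → 1/4 → 1/5 — 1 stop faster (darker).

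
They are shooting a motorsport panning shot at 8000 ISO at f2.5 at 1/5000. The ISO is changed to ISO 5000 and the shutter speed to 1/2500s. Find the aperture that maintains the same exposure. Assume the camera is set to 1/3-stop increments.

f/2.8

ISO: 8000 → 6400 → 5000 — 2/3 stop dropped (darker).
Shutter speed: 1/5000 → 1/4000 → 1/3200 → 1/2500 — 1 stop slower (brighter).
Net change so far: 1/3 stop brighter. Offset with the aperture: f/2.5 → f/2.8.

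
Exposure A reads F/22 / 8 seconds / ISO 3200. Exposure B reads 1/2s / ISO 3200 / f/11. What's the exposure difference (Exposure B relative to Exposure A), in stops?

Aperture: f/22 → f/16 → f/11 — 2 stops opened up (brighter).
Shutter speed: 8 → 4 → 2 → 1 → 1/2 — 4 stops faster (darker).
ISO: unchanged.
Net: +2 −4 = −2 stops.

2 stops darker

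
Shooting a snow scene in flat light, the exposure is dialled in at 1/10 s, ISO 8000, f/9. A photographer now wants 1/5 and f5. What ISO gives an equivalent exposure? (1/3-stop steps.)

ISO 1250

Shutter speed: 1/10 → 1/8 → 1/6 → 1/5 — 1 stop slower (brighter).
Aperture: f/9 → f/8 → f/7.1 → f/6.3 → f/5.6 → f/5 — 1 2/3 stops larger aperture (brighter).
Net change so far: 2 2/3 stops brighter. Offset with the ISO: 8000 → 6400 → 5000 → 4000 → 3200 → 2500 → 2000 → 1600 → 1250.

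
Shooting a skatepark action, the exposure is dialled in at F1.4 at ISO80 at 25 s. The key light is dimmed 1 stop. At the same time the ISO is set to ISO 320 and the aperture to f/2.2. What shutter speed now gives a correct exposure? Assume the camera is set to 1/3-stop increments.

30 s

Scene light: 1 stop darker.
ISO: 80 → 100 → 125 → 160 → 200 → 250 → 320 — 2 stops raised (brighter).
Aperture: f/1.4 → f/1.6 → f/1.8 → f/2 → f/2.2 — 1 1/3 stops narrower (darker).
Net so far: 1/3 stop darker. Shutter speed: 25 → 30.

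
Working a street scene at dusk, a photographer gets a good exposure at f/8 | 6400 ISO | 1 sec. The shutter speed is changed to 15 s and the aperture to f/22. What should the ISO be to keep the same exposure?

ISO 3200

Shutter speed: 1 → 2 → 4 → 8 → 15 — 4 stops longer (brighter).
Aperture: f/8 → f/11 → f/16 → f/22 — 3 stops narrower (darker).
Net change so far: 1 stop brighter. Offset with the ISO: 6400 → 3200.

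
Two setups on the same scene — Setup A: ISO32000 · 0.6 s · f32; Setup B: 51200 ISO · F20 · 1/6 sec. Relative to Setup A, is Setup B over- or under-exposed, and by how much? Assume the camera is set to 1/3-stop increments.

Aperture: f/32 → f/29 → f/25 → f/22 → f/20 — 1 1/3 stops larger aperture (brighter).
Shutter speed: 0.6 → 0.5 → 0.4 → 0.3 → 1/4 → 1/5 → 1/6 — 2 stops shorter (darker).
ISO: 32000 → 40000 → 51200 — 2/3 stop higher (brighter).
Net: +1 1/3 −2 +2/3 = 0 stops.

same exposure (0 stops)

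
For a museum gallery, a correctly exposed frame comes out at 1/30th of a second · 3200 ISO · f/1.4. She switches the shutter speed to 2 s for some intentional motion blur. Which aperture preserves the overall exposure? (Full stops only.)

f/11

Shutter speed: 1/30 → 1/15 → 1/8 → 1/4 → 1/2 → 1 → 2 — 6 stops slower (brighter).
Need 6 stops darker from the aperture: f/1.4 → f/2 → f/2.8 → f/4 → f/5.6 → f/8 → f/11.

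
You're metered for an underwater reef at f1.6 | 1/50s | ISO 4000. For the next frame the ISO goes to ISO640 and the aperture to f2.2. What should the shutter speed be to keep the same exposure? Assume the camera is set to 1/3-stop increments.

1/4s

ISO: 4000 → 3200 → 2500 → 2000 → 1600 → 1250 → 1000 → 800 → 640 — 2 2/3 stops dropped (darker).
Aperture: f/1.6 → f/1.8 → f/2 → f/2.2 — 1 stop narrower (darker).
Net change so far: 3 2/3 stops darker. Offset with the shutter speed: 1/50 → 1/40 → 1/30 → 1/25 → 1/20 → 1/15 → 1/13 → 1/10 → 1/8 → 1/6 → 1/5 → 1/4.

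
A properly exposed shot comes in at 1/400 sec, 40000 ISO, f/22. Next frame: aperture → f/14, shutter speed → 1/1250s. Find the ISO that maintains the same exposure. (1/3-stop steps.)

Aperture: f/22 → f/20 → f/18 → f/16 → f/14 — 1 1/3 stops wider (brighter).
Shutter speed: 1/400 → 1/500 → 1/640 → 1/800 → 1/1000 → 1/1250 — 1 2/3 stops faster (darker).
Net change so far: 1/3 stop darker. Offset with the ISO: 40000 → 51200.

ISO 51200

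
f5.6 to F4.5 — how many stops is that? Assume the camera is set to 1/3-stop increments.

2/3 stop

f/5.6 → f/5 → f/4.5 — count the steps: 2 third-stops = 2/3 stop.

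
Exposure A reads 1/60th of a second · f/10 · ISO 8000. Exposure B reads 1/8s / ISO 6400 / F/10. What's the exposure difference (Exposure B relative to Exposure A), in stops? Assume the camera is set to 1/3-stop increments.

2 2/3 stops brighter

Aperture: unchanged.
Shutter speed: 1/60 → 1/50 → 1/40 → 1/30 → 1/25 → 1/20 → 1/15 → 1/13 → 1/10 → 1/8 — 3 stops slower (brighter).
ISO: 8000 → 6400 — 1/3 stop lower (darker).
Net: +3 −1/3 = +2 2/3 stops.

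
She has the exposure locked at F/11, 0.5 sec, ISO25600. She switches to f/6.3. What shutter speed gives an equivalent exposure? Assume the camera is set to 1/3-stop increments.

1/6s

Aperture: f/11 → f/10 → f/9 → f/8 → f/7.1 → f/6.3 — 1 2/3 stops opened up (brighter).
Need 1 2/3 stops darker from the shutter speed: 0.5 → 0.4 → 0.3 → 1/4 → 1/5 → 1/6.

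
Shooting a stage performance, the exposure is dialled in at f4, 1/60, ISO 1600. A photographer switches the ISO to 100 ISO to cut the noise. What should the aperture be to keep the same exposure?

f/1.0

ISO: 1600 → 800 → 400 → 200 → 100 — 4 stops dropped (darker).
Need 4 stops brighter from the aperture: f/4 → f/2.8 → f/2 → f/1.4 → f/1.0.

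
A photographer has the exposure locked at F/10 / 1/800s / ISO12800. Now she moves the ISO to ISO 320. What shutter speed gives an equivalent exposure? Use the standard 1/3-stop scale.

1/20s

ISO: 12800 → 10000 → 8000 → 6400 → 5000 → 4000 → 3200 → 2500 → 2000 → 1600 → 1250 → 1000 → 800 → 640 → 500 → 400 → 320 — 5 1/3 stops dropped (darker).
Need 5 1/3 stops brighter from the shutter speed: 1/800 → 1/640 → 1/500 → 1/400 → 1/320 → 1/250 → 1/200 → 1/160 → 1/125 → 1/100 → 1/80 → 1/60 → 1/50 → 1/40 → 1/30 → 1/25 → 1/20.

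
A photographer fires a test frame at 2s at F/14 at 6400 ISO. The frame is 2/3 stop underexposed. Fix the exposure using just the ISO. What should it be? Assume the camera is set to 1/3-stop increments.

Underexposed by 2/3 stop → need 2/3 stop brighter.
ISO: 6400 → 8000 → 10000.

ISO 10000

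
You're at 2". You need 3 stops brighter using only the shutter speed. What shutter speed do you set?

Shutter speed: 2 → 4 → 8 → 15 — 3 stops longer (brighter).

15 s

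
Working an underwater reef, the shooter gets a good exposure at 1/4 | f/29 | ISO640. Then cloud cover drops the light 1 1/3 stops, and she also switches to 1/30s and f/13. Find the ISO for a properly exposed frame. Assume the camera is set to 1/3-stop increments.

ISO 2500

Scene light: 1 1/3 stops darker.
Shutter speed: 1/4 → 1/5 → 1/6 → 1/8 → 1/10 → 1/13 → 1/15 → 1/20 → 1/25 → 1/30 — 3 stops shorter (darker).
Aperture: f/29 → f/25 → f/22 → f/20 → f/18 → f/16 → f/14 → f/13 — 2 1/3 stops larger aperture (brighter).
Net so far: 2 stops darker. ISO: 640 → 800 → 1000 → 1250 → 1600 → 2000 → 2500.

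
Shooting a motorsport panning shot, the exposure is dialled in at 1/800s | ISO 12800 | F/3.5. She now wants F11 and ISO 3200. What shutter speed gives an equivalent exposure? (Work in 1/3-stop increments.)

1/20s

Aperture: f/3.5 → f/4 → f/4.5 → f/5 → f/5.6 → f/6.3 → f/7.1 → f/8 → f/9 → f/10 → f/11 — 3 1/3 stops narrower (darker).
ISO: 12800 → 10000 → 8000 → 6400 → 5000 → 4000 → 3200 — 2 stops lower (darker).
Net change so far: 5 1/3 stops darker. Offset with the shutter speed: 1/800 → 1/640 → 1/500 → 1/400 → 1/320 → 1/250 → 1/200 → 1/160 → 1/125 → 1/100 → 1/80 → 1/60 → 1/50 → 1/40 → 1/30 → 1/25 → 1/20.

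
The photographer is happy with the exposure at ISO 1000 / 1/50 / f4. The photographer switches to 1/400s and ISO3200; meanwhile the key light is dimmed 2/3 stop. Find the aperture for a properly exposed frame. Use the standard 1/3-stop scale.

f/2

Scene light: 2/3 stop darker.
Shutter speed: 1/50 → 1/60 → 1/80 → 1/100 → 1/125 → 1/160 → 1/200 → 1/250 → 1/320 → 1/400 — 3 stops faster (darker).
ISO: 1000 → 1250 → 1600 → 2000 → 2500 → 3200 — 1 2/3 stops raised (brighter).
Net so far: 2 stops darker. Aperture: f/4 → f/3.5 → f/3.2 → f/2.8 → f/2.5 → f/2.2 → f/2.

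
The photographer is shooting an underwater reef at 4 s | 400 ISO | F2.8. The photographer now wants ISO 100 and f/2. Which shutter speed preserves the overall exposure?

ISO: 400 → 200 → 100 — 2 stops dropped (darker).
Aperture: f/2.8 → f/2 — 1 stop opened up (brighter).
Net change so far: 1 stop darker. Offset with the shutter speed: 4 → 8.

8 s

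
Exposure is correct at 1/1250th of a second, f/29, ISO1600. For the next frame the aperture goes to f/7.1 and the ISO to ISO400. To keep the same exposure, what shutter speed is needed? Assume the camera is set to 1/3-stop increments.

Aperture: f/29 → f/25 → f/22 → f/20 → f/18 → f/16 → f/14 → f/13 → f/11 → f/10 → f/9 → f/8 → f/7.1 — 4 stops larger aperture (brighter).
ISO: 1600 → 1250 → 1000 → 800 → 640 → 500 → 400 — 2 stops lower (darker).
Net change so far: 2 stops brighter. Offset with the shutter speed: 1/1250 → 1/1600 → 1/2000 → 1/2500 → 1/3200 → 1/4000 → 1/5000.

1/5000s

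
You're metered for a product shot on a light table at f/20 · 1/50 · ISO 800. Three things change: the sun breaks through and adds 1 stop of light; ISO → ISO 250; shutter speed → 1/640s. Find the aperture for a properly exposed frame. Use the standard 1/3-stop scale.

Scene light: 1 stop brighter.
ISO: 800 → 640 → 500 → 400 → 320 → 250 — 1 2/3 stops lower (darker).
Shutter speed: 1/50 → 1/60 → 1/80 → 1/100 → 1/125 → 1/160 → 1/200 → 1/250 → 1/320 → 1/400 → 1/500 → 1/640 — 3 2/3 stops faster (darker).
Net so far: 4 1/3 stops darker. Aperture: f/20 → f/18 → f/16 → f/14 → f/13 → f/11 → f/10 → f/9 → f/8 → f/7.1 → f/6.3 → f/5.6 → f/5 → f/4.5.

f/4.5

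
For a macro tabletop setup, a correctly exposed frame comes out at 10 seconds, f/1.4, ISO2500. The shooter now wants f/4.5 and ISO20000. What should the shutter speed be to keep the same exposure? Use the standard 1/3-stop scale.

Aperture: f/1.4 → f/1.6 → f/1.8 → f/2 → f/2.2 → f/2.5 → f/2.8 → f/3.2 → f/3.5 → f/4 → f/4.5 — 3 1/3 stops smaller aperture (darker).
ISO: 2500 → 3200 → 4000 → 5000 → 6400 → 8000 → 10000 → 12800 → 16000 → 20000 — 3 stops raised (brighter).
Net change so far: 1/3 stop darker. Offset with the shutter speed: 10 → 13.

13 s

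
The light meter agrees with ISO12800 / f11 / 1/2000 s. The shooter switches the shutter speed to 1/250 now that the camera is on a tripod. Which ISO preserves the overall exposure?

Shutter speed: 1/2000 → 1/1000 → 1/500 → 1/250 — 3 stops slower (brighter).
Need 3 stops darker from the ISO: 12800 → 6400 → 3200 → 1600.

ISO 1600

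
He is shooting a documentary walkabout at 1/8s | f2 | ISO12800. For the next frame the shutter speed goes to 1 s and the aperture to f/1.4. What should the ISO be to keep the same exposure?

Shutter speed: 1/8 → 1/4 → 1/2 → 1 — 3 stops slower (brighter).
Aperture: f/2 → f/1.4 — 1 stop larger aperture (brighter).
Net change so far: 4 stops brighter. Offset with the ISO: 12800 → 6400 → 3200 → 1600 → 800.

ISO 800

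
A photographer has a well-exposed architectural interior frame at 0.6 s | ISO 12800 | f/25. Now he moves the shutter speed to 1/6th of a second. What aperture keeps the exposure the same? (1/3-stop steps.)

f/13

Shutter speed: 0.6 → 0.5 → 0.4 → 0.3 → 1/4 → 1/5 → 1/6 — 2 stops shorter (darker).
Need 2 stops brighter from the aperture: f/25 → f/22 → f/20 → f/18 → f/16 → f/14 → f/13.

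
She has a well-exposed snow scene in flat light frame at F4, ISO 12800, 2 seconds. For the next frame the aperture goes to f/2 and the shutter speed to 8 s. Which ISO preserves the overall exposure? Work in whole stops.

Aperture: f/4 → f/2.8 → f/2 — 2 stops opened up (brighter).
Shutter speed: 2 → 4 → 8 — 2 stops longer (brighter).
Net change so far: 4 stops brighter. Offset with the ISO: 12800 → 6400 → 3200 → 1600 → 800.

ISO 800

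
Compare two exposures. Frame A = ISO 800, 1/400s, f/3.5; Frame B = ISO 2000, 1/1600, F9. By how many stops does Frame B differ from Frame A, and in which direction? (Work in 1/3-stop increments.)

3 1/3 stops darker

Aperture: f/3.5 → f/4 → f/4.5 → f/5 → f/5.6 → f/6.3 → f/7.1 → f/8 → f/9 — 2 2/3 stops narrower (darker).
Shutter speed: 1/400 → 1/500 → 1/640 → 1/800 → 1/1000 → 1/1250 → 1/1600 — 2 stops shorter (darker).
ISO: 800 → 1000 → 1250 → 1600 → 2000 — 1 1/3 stops raised (brighter).
Net: −2 2/3 −2 +1 1/3 = −3 1/3 stops.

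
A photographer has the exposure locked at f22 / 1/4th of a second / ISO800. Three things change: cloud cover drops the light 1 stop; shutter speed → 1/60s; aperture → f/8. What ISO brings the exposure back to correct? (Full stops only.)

ISO 3200

Scene light: 1 stop darker.
Shutter speed: 1/4 → 1/8 → 1/15 → 1/30 → 1/60 — 4 stops faster (darker).
Aperture: f/22 → f/16 → f/11 → f/8 — 3 stops opened up (brighter).
Net so far: 2 stops darker. ISO: 800 → 1600 → 3200.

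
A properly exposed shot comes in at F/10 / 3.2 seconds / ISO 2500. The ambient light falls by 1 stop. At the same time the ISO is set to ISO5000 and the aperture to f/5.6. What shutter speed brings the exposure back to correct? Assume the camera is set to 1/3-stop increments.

1 s

Scene light: 1 stop darker.
ISO: 2500 → 3200 → 4000 → 5000 — 1 stop higher (brighter).
Aperture: f/10 → f/9 → f/8 → f/7.1 → f/6.3 → f/5.6 — 1 2/3 stops opened up (brighter).
Net so far: 1 2/3 stops brighter. Shutter speed: 3.2 → 2.5 → 2 → 1.6 → 1.3 → 1.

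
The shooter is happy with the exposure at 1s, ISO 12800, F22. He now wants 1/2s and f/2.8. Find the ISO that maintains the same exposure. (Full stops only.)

ISO 400

Shutter speed: 1 → 1/2 — 1 stop shorter (darker).
Aperture: f/22 → f/16 → f/11 → f/8 → f/5.6 → f/4 → f/2.8 — 6 stops larger aperture (brighter).
Net change so far: 5 stops brighter. Offset with the ISO: 12800 → 6400 → 3200 → 1600 → 800 → 400.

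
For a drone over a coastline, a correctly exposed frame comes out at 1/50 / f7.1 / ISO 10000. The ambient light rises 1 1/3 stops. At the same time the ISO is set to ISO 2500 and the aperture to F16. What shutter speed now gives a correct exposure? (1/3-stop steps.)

1/6s

Scene light: 1 1/3 stops brighter.
ISO: 10000 → 8000 → 6400 → 5000 → 4000 → 3200 → 2500 — 2 stops dropped (darker).
Aperture: f/7.1 → f/8 → f/9 → f/10 → f/11 → f/13 → f/14 → f/16 — 2 1/3 stops smaller aperture (darker).
Net so far: 3 stops darker. Shutter speed: 1/50 → 1/40 → 1/30 → 1/25 → 1/20 → 1/15 → 1/13 → 1/10 → 1/8 → 1/6.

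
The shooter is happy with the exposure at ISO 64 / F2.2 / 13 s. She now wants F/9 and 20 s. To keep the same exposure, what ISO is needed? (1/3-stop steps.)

Aperture: f/2.2 → f/2.5 → f/2.8 → f/3.2 → f/3.5 → f/4 → f/4.5 → f/5 → f/5.6 → f/6.3 → f/7.1 → f/8 → f/9 — 4 stops smaller aperture (darker).
Shutter speed: 13 → 15 → 20 — 2/3 stop longer (brighter).
Net change so far: 3 1/3 stops darker. Offset with the ISO: 64 → 80 → 100 → 125 → 160 → 200 → 250 → 320 → 400 → 500 → 640.

ISO 640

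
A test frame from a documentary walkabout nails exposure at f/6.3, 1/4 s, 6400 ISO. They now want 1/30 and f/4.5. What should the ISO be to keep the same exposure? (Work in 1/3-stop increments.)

Shutter speed: 1/4 → 1/5 → 1/6 → 1/8 → 1/10 → 1/13 → 1/15 → 1/20 → 1/25 → 1/30 — 3 stops faster (darker).
Aperture: f/6.3 → f/5.6 → f/5 → f/4.5 — 1 stop larger aperture (brighter).
Net change so far: 2 stops darker. Offset with the ISO: 6400 → 8000 → 10000 → 12800 → 16000 → 20000 → 25600.

ISO 25600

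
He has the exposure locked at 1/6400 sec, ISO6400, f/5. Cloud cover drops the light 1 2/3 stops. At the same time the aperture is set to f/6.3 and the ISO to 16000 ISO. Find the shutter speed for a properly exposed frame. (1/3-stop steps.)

Scene light: 1 2/3 stops darker.
Aperture: f/5 → f/5.6 → f/6.3 — 2/3 stop smaller aperture (darker).
ISO: 6400 → 8000 → 10000 → 12800 → 16000 — 1 1/3 stops higher (brighter).
Net so far: 1 stop darker. Shutter speed: 1/6400 → 1/5000 → 1/4000 → 1/3200.

1/3200s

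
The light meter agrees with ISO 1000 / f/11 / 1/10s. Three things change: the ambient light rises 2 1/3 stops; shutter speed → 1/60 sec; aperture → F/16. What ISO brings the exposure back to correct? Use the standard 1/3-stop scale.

ISO 2500

Scene light: 2 1/3 stops brighter.
Shutter speed: 1/10 → 1/13 → 1/15 → 1/20 → 1/25 → 1/30 → 1/40 → 1/50 → 1/60 — 2 2/3 stops shorter (darker).
Aperture: f/11 → f/13 → f/14 → f/16 — 1 stop narrower (darker).
Net so far: 1 1/3 stops darker. ISO: 1000 → 1250 → 1600 → 2000 → 2500.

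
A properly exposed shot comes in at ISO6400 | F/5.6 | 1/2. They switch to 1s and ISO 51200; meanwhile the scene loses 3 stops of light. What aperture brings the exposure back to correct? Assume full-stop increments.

f/8

Scene light: 3 stops darker.
Shutter speed: 1/2 → 1 — 1 stop longer (brighter).
ISO: 6400 → 12800 → 25600 → 51200 — 3 stops higher (brighter).
Net so far: 1 stop brighter. Aperture: f/5.6 → f/8.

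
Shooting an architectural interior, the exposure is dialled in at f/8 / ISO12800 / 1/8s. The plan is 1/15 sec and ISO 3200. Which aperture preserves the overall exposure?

f/2.8

Shutter speed: 1/8 → 1/15 — 1 stop shorter (darker).
ISO: 12800 → 6400 → 3200 — 2 stops dropped (darker).
Net change so far: 3 stops darker. Offset with the aperture: f/8 → f/5.6 → f/4 → f/2.8.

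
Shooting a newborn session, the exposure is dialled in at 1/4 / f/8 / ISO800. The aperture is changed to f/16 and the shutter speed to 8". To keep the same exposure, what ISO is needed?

ISO 100

Aperture: f/8 → f/11 → f/16 — 2 stops stopped down (darker).
Shutter speed: 1/4 → 1/2 → 1 → 2 → 4 → 8 — 5 stops slower (brighter).
Net change so far: 3 stops brighter. Offset with the ISO: 800 → 400 → 200 → 100.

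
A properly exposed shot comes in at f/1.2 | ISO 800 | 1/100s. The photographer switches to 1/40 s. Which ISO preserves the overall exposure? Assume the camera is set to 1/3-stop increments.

Shutter speed: 1/100 → 1/80 → 1/60 → 1/50 → 1/40 — 1 1/3 stops longer (brighter).
Need 1 1/3 stops darker from the ISO: 800 → 640 → 500 → 400 → 320.

ISO 320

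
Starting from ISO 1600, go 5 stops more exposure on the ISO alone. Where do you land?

ISO: 1600 → 3200 → 6400 → 12800 → 25600 → 51200 — 5 stops raised (brighter).

ISO 51200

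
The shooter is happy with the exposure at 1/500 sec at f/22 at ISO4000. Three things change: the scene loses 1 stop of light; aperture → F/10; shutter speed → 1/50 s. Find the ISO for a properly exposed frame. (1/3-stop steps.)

ISO 160

Scene light: 1 stop darker.
Aperture: f/22 → f/20 → f/18 → f/16 → f/14 → f/13 → f/11 → f/10 — 2 1/3 stops larger aperture (brighter).
Shutter speed: 1/500 → 1/400 → 1/320 → 1/250 → 1/200 → 1/160 → 1/125 → 1/100 → 1/80 → 1/60 → 1/50 — 3 1/3 stops slower (brighter).
Net so far: 4 2/3 stops brighter. ISO: 4000 → 3200 → 2500 → 2000 → 1600 → 1250 → 1000 → 800 → 640 → 500 → 400 → 320 → 250 → 200 → 160.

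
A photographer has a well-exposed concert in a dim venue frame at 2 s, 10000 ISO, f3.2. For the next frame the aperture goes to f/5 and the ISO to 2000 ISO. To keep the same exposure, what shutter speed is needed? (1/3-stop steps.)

25 s

Aperture: f/3.2 → f/3.5 → f/4 → f/4.5 → f/5 — 1 1/3 stops stopped down (darker).
ISO: 10000 → 8000 → 6400 → 5000 → 4000 → 3200 → 2500 → 2000 — 2 1/3 stops dropped (darker).
Net change so far: 3 2/3 stops darker. Offset with the shutter speed: 2 → 2.5 → 3.2 → 4 → 5 → 6 → 8 → 10 → 13 → 15 → 20 → 25.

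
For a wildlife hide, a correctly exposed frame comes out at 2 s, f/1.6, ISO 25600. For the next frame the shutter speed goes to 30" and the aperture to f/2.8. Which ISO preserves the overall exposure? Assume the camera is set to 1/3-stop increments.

ISO 5000

Shutter speed: 2 → 2.5 → 3.2 → 4 → 5 → 6 → 8 → 10 → 13 → 15 → 20 → 25 → 30 — 4 stops longer (brighter).
Aperture: f/1.6 → f/1.8 → f/2 → f/2.2 → f/2.5 → f/2.8 — 1 2/3 stops stopped down (darker).
Net change so far: 2 1/3 stops brighter. Offset with the ISO: 25600 → 20000 → 16000 → 12800 → 10000 → 8000 → 6400 → 5000.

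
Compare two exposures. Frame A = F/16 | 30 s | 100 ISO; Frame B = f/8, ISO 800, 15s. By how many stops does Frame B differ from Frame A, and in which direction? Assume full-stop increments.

Aperture: f/16 → f/11 → f/8 — 2 stops wider (brighter).
Shutter speed: 30 → 15 — 1 stop faster (darker).
ISO: 100 → 200 → 400 → 800 — 3 stops higher (brighter).
Net: +2 −1 +3 = +4 stops.

4 stops brighter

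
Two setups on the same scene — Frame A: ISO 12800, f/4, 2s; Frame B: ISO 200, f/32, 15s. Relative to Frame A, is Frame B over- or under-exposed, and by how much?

9 stops darker

Aperture: f/4 → f/5.6 → f/8 → f/11 → f/16 → f/22 → f/32 — 6 stops smaller aperture (darker).
Shutter speed: 2 → 4 → 8 → 15 — 3 stops slower (brighter).
ISO: 12800 → 6400 → 3200 → 1600 → 800 → 400 → 200 — 6 stops dropped (darker).
Net: −6 +3 −6 = −9 stops.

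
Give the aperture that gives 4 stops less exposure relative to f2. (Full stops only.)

Aperture: f/2 → f/2.8 → f/4 → f/5.6 → f/8 — 4 stops narrower (darker).

f/8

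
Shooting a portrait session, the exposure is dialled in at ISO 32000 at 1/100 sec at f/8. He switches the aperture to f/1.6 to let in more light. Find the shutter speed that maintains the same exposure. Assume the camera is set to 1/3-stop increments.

1/2500s

Aperture: f/8 → f/7.1 → f/6.3 → f/5.6 → f/5 → f/4.5 → f/4 → f/3.5 → f/3.2 → f/2.8 → f/2.5 → f/2.2 → f/2 → f/1.8 → f/1.6 — 4 2/3 stops opened up (brighter).
Need 4 2/3 stops darker from the shutter speed: 1/100 → 1/125 → 1/160 → 1/200 → 1/250 → 1/320 → 1/400 → 1/500 → 1/640 → 1/800 → 1/1000 → 1/1250 → 1/1600 → 1/2000 → 1/2500.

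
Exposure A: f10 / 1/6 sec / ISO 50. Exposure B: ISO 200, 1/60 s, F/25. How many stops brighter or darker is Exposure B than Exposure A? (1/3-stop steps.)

Aperture: f/10 → f/11 → f/13 → f/14 → f/16 → f/18 → f/20 → f/22 → f/25 — 2 2/3 stops stopped down (darker).
Shutter speed: 1/6 → 1/8 → 1/10 → 1/13 → 1/15 → 1/20 → 1/25 → 1/30 → 1/40 → 1/50 → 1/60 — 3 1/3 stops faster (darker).
ISO: 50 → 64 → 80 → 100 → 125 → 160 → 200 — 2 stops raised (brighter).
Net: −2 2/3 −3 1/3 +2 = −4 stops.

4 stops darker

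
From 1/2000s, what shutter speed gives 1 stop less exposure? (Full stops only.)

Shutter speed: 1/2000 → 1/4000 — 1 stop faster (darker).

1/4000s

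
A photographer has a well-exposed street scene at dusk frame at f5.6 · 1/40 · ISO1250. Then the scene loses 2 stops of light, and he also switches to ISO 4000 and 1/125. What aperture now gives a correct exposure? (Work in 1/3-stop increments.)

f/2.8

Scene light: 2 stops darker.
ISO: 1250 → 1600 → 2000 → 2500 → 3200 → 4000 — 1 2/3 stops higher (brighter).
Shutter speed: 1/40 → 1/50 → 1/60 → 1/80 → 1/100 → 1/125 — 1 2/3 stops faster (darker).
Net so far: 2 stops darker. Aperture: f/5.6 → f/5 → f/4.5 → f/4 → f/3.5 → f/3.2 → f/2.8.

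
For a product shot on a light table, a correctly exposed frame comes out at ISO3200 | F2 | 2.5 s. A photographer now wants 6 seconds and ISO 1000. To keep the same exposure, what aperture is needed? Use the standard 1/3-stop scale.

f/1.8

Shutter speed: 2.5 → 3.2 → 4 → 5 → 6 — 1 1/3 stops longer (brighter).
ISO: 3200 → 2500 → 2000 → 1600 → 1250 → 1000 — 1 2/3 stops dropped (darker).
Net change so far: 1/3 stop darker. Offset with the aperture: f/2 → f/1.8.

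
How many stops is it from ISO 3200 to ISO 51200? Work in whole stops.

4 stops

3200 → 6400 → 12800 → 25600 → 51200 — count the steps: 4 stops.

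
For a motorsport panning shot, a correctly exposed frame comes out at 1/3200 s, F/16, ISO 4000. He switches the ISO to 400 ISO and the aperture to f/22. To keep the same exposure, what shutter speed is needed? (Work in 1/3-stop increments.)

ISO: 4000 → 3200 → 2500 → 2000 → 1600 → 1250 → 1000 → 800 → 640 → 500 → 400 — 3 1/3 stops dropped (darker).
Aperture: f/16 → f/18 → f/20 → f/22 — 1 stop narrower (darker).
Net change so far: 4 1/3 stops darker. Offset with the shutter speed: 1/3200 → 1/2500 → 1/2000 → 1/1600 → 1/1250 → 1/1000 → 1/800 → 1/640 → 1/500 → 1/400 → 1/320 → 1/250 → 1/200 → 1/160.

1/160s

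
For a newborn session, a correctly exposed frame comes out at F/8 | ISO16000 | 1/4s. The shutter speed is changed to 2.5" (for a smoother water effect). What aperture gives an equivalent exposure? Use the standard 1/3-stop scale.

Shutter speed: 1/4 → 0.3 → 0.4 → 0.5 → 0.6 → 0.8 → 1 → 1.3 → 1.6 → 2 → 2.5 — 3 1/3 stops longer (brighter).
Need 3 1/3 stops darker from the aperture: f/8 → f/9 → f/10 → f/11 → f/13 → f/14 → f/16 → f/18 → f/20 → f/22 → f/25.

f/25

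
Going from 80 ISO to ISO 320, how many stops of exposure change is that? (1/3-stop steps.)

2 stops

80 → 100 → 125 → 160 → 200 → 250 → 320 — count the steps: 6 third-stops = 2 stops.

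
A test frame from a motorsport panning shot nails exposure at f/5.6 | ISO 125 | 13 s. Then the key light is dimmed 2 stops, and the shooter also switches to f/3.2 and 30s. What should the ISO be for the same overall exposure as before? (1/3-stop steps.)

Scene light: 2 stops darker.
Aperture: f/5.6 → f/5 → f/4.5 → f/4 → f/3.5 → f/3.2 — 1 2/3 stops wider (brighter).
Shutter speed: 13 → 15 → 20 → 25 → 30 — 1 1/3 stops slower (brighter).
Net so far: 1 stop brighter. ISO: 125 → 100 → 80 → 64.

ISO 64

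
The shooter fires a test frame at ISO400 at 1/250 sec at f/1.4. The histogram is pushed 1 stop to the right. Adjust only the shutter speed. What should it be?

1/500s

Overexposed by 1 stop → need 1 stop darker.
Shutter speed: 1/250 → 1/500.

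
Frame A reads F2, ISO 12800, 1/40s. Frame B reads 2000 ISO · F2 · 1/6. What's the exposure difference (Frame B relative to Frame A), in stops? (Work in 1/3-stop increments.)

same exposure (0 stops)

Aperture: unchanged.
Shutter speed: 1/40 → 1/30 → 1/25 → 1/20 → 1/15 → 1/13 → 1/10 → 1/8 → 1/6 — 2 2/3 stops longer (brighter).
ISO: 12800 → 10000 → 8000 → 6400 → 5000 → 4000 → 3200 → 2500 → 2000 — 2 2/3 stops lower (darker).
Net: +2 2/3 −2 2/3 = 0 stops.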